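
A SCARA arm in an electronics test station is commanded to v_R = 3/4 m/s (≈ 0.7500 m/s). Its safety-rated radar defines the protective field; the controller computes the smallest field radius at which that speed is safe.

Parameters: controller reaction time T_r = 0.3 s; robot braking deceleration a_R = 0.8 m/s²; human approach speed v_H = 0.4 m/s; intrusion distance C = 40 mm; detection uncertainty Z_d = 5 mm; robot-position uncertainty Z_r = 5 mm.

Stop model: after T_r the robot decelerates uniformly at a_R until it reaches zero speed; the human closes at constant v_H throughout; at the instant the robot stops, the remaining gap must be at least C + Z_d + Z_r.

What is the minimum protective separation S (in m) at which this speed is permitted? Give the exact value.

braking lasts T_s = (3/4)/(4/5) = 0.9375 s
robot covers v_R·T_r = 0.7500·0.3000 = 0.2250 m before braking
robot under decel: 0.7500²/(2·0.8000) = 0.3516 m
human over T_r+T_s: 0.4000·(0.3000+0.9375) = 0.4950 m
residual clearance needed = 0.0400+0.0050+0.0050 = 0.0500 m
S_min ≈ 0.2250+0.3516+0.4950+0.0500  ⇒  S_min = 3589/3200 m

S_min = 3589/3200 m = 1.1216 m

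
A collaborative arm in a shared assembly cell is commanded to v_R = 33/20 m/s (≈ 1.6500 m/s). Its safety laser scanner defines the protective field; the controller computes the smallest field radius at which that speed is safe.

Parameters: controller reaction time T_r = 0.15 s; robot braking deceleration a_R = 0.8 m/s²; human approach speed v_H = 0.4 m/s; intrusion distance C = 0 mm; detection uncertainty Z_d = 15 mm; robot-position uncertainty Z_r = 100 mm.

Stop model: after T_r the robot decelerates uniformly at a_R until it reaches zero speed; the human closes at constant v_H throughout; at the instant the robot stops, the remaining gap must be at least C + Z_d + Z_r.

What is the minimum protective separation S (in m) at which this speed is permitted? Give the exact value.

S_min = 9437/3200 m = 2.9491 m

stop time T_s = (33/20)/(4/5) = 2.0625 s
reaction-phase robot travel = 1.6500·0.1500 = 0.2475 m
robot under decel: 1.6500²/(2·0.8000) = 1.7016 m
human over T_r+T_s: 0.4000·(0.1500+2.0625) = 0.8850 m
residual clearance needed = 0.0000+0.0150+0.1000 = 0.1150 m
S_min ≈ 0.2475+1.7016+0.8850+0.1150  ⇒  S_min = 9437/3200 m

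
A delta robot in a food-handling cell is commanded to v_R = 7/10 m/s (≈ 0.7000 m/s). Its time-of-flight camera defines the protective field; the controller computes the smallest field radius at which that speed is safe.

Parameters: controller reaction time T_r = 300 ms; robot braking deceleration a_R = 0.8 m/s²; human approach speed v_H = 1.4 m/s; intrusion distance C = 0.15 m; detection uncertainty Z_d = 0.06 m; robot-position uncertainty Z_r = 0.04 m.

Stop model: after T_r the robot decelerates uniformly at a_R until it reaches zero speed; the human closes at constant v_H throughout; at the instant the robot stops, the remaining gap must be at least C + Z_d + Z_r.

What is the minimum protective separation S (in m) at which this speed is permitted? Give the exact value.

S_min = 1929/800 m = 2.4112 m

braking lasts T_s = (7/10)/(4/5) = 0.8750 s
robot covers v_R·T_r = 0.7000·0.3000 = 0.2100 m before braking
robot covers 0.7000·0.8750 − ½·0.8000·0.8750² = 0.3063 m while stopping
human closes 1.4000·1.1750 = 1.6450 m
C+Z_d+Z_r = 0.1500+0.0600+0.0400 = 0.2500 m
S_min ≈ 0.2100+0.3063+1.6450+0.2500  ⇒  S_min = 1929/800 m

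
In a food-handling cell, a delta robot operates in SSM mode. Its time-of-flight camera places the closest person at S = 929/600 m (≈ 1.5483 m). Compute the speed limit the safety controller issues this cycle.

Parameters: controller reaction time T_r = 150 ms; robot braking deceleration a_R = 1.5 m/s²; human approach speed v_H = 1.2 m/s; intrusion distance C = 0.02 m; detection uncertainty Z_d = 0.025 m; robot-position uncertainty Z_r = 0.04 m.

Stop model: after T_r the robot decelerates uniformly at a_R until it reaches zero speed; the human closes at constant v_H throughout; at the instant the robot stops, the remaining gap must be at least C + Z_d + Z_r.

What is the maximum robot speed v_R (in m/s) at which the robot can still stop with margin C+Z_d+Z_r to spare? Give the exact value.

at the boundary: (1/3)·v² + (19/20)·v + (-77/60) = 0
  disc = (19/20)² − 4·(1/3)·(-77/60) = 9409/3600 ; √disc = 97/60
  v_R = (−(19/20) + 97/60) / (2·(1/3)) = 1 m/s
check:
T_s = v_R/a_R = 1/(3/2) = 0.6667 s
robot in T_r: 1.0000·0.1500 = 0.1500 m
robot under decel: 1.0000²/(2·1.5000) = 0.3333 m
person approaches 1.2000·(0.1500+0.6667) = 0.9800 m
C+Z_d+Z_r = 0.0200+0.0250+0.0400 = 0.0850 m
sum ≈ 0.1500+0.3333+0.9800+0.0850 ≈ 1.5483 m = S ✓

v_R_max = 1 m/s = 1.0000 m/s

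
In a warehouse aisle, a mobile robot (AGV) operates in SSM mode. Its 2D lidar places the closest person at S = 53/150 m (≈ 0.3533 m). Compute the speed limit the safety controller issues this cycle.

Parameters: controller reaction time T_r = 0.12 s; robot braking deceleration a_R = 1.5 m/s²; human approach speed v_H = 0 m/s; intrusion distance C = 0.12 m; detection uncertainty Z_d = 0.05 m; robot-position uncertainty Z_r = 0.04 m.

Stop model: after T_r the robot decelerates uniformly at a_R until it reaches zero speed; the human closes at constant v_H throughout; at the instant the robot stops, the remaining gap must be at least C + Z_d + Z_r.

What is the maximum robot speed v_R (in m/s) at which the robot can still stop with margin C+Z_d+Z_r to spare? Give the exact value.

collect terms ⇒ (1/3)·v_R² + (3/25)·v_R + (-43/300) = 0
  disc = (3/25)² − 4·(1/3)·(-43/300) = 1156/5625 ; √disc = 34/75
  v_R = (−(3/25) + 34/75) / (2·(1/3)) = 1/2 m/s
check:
stop time T_s = (1/2)/(3/2) = 0.3333 s
robot in T_r: 0.5000·0.1200 = 0.0600 m
braking distance = 0.5000²/(2·1.5000) = 0.0833 m
human over T_r+T_s: 0.0000·(0.1200+0.3333) = 0.0000 m
margins: 0.1200+0.0500+0.0400 = 0.2100 m
sum ≈ 0.0600+0.0833+0.0000+0.2100 ≈ 0.3533 m = S ✓

v_R_max = 1/2 m/s = 0.5000 m/s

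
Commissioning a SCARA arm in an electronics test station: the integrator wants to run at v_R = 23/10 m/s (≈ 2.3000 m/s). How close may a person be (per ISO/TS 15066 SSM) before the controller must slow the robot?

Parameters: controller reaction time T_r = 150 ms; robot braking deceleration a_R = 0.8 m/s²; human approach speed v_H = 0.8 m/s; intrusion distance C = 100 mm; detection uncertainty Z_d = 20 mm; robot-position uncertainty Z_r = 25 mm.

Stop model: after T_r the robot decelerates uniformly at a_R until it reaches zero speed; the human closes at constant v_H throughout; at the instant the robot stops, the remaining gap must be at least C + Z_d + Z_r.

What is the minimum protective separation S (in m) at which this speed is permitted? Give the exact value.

S_min = 4973/800 m = 6.2162 m

T_s = v_R/a_R = (23/10)/(4/5) = 2.8750 s
robot in T_r: 2.3000·0.1500 = 0.3450 m
braking distance = 2.3000²/(2·0.8000) = 3.3062 m
person approaches 0.8000·(0.1500+2.8750) = 2.4200 m
C+Z_d+Z_r = 0.1000+0.0200+0.0250 = 0.1450 m
S_min ≈ 0.3450+3.3062+2.4200+0.1450  ⇒  S_min = 4973/800 m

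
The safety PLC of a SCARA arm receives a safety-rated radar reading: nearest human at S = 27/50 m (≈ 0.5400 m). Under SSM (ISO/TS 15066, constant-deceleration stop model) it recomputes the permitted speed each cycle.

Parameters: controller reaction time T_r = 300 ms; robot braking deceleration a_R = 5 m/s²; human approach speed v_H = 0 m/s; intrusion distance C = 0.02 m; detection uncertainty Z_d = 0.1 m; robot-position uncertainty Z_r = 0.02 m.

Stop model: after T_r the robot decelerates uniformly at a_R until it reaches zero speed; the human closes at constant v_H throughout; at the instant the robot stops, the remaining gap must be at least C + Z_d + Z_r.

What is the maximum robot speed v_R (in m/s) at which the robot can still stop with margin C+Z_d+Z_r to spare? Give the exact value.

v_R_max = 1 m/s = 1.0000 m/s

collect terms ⇒ (1/10)·v_R² + (3/10)·v_R + (-2/5) = 0
  disc = (3/10)² − 4·(1/10)·(-2/5) = 1/4 ; √disc = 1/2
  v_R = (−(3/10) + 1/2) / (2·(1/10)) = 1 m/s
check:
braking lasts T_s = 1/5 = 0.2000 s
reaction-phase robot travel = 1.0000·0.3000 = 0.3000 m
robot under decel: 1.0000²/(2·5.0000) = 0.1000 m
human over T_r+T_s: 0.0000·(0.3000+0.2000) = 0.0000 m
margins: 0.0200+0.1000+0.0200 = 0.1400 m
sum ≈ 0.3000+0.1000+0.0000+0.1400 ≈ 0.5400 m = S ✓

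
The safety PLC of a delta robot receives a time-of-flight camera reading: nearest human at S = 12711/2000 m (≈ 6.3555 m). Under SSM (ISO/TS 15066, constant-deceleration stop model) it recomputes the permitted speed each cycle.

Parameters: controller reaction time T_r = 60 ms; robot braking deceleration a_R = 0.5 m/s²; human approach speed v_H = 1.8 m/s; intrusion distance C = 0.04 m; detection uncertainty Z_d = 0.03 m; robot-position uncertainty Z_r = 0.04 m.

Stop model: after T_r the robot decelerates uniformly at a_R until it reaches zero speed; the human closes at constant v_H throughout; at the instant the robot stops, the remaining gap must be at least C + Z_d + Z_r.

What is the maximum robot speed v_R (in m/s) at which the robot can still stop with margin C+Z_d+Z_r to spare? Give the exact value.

at the boundary: (1)·v² + (183/50)·v + (-491/80) = 0
  disc = (183/50)² − 4·(1)·(-491/80) = 23716/625 ; √disc = 154/25
  v_R = (−(183/50) + 154/25) / (2·(1)) = 5/4 m/s
check:
stop time T_s = (5/4)/(1/2) = 2.5000 s
robot covers v_R·T_r = 1.2500·0.0600 = 0.0750 m before braking
robot under decel: 1.2500²/(2·0.5000) = 1.5625 m
human over T_r+T_s: 1.8000·(0.0600+2.5000) = 4.6080 m
C+Z_d+Z_r = 0.0400+0.0300+0.0400 = 0.1100 m
sum ≈ 0.0750+1.5625+4.6080+0.1100 ≈ 6.3555 m = S ✓

v_R_max = 5/4 m/s = 1.2500 m/s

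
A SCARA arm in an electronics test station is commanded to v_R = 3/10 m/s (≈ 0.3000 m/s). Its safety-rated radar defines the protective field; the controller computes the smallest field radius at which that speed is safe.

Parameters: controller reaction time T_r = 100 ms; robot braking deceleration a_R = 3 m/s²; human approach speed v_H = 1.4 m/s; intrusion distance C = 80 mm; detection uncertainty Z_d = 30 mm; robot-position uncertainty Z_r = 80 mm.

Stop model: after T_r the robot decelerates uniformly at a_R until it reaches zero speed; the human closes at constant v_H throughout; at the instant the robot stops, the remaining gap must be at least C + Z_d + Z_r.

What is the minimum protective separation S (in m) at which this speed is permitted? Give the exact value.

S_min = 103/200 m = 0.5150 m

stop time T_s = (3/10)/3 = 0.1000 s
robot covers v_R·T_r = 0.3000·0.1000 = 0.0300 m before braking
braking distance = 0.3000²/(2·3.0000) = 0.0150 m
human over T_r+T_s: 1.4000·(0.1000+0.1000) = 0.2800 m
C+Z_d+Z_r = 0.0800+0.0300+0.0800 = 0.1900 m
S_min ≈ 0.0300+0.0150+0.2800+0.1900  ⇒  S_min = 103/200 m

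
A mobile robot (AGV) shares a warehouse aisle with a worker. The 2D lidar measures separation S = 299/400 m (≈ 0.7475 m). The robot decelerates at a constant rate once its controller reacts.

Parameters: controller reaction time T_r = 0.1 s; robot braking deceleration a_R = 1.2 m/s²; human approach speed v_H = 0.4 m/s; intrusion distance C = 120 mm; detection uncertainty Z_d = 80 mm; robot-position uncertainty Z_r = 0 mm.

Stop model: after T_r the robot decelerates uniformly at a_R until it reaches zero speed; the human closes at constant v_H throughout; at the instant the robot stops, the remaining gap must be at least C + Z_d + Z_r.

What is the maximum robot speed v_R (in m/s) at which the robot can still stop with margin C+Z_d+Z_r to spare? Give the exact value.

v_R_max = 7/10 m/s = 0.7000 m/s

at the boundary: (5/12)·v² + (13/30)·v + (-203/400) = 0
  disc = (13/30)² − 4·(5/12)·(-203/400) = 3721/3600 ; √disc = 61/60
  v_R = (−(13/30) + 61/60) / (2·(5/12)) = 7/10 m/s
check:
T_s = v_R/a_R = (7/10)/(6/5) = 0.5833 s
robot covers v_R·T_r = 0.7000·0.1000 = 0.0700 m before braking
robot under decel: 0.7000²/(2·1.2000) = 0.2042 m
person approaches 0.4000·(0.1000+0.5833) = 0.2733 m
margins: 0.1200+0.0800+0.0000 = 0.2000 m
sum ≈ 0.0700+0.2042+0.2733+0.2000 ≈ 0.7475 m = S ✓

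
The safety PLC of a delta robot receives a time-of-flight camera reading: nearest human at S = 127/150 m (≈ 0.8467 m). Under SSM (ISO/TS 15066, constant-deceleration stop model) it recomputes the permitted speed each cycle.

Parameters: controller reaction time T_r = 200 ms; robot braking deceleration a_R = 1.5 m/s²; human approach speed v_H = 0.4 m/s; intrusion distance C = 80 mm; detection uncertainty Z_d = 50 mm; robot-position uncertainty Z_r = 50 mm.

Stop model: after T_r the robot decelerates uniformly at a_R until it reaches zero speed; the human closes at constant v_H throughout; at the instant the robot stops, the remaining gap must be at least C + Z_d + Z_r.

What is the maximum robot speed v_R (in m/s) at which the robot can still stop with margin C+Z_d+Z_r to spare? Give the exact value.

v_R_max = 4/5 m/s = 0.8000 m/s

collect terms ⇒ (1/3)·v_R² + (7/15)·v_R + (-44/75) = 0
  disc = (7/15)² − 4·(1/3)·(-44/75) = 1 ; √disc = 1
  v_R = (−(7/15) + 1) / (2·(1/3)) = 4/5 m/s
check:
T_s = v_R/a_R = (4/5)/(3/2) = 0.5333 s
robot covers v_R·T_r = 0.8000·0.2000 = 0.1600 m before braking
braking distance = 0.8000²/(2·1.5000) = 0.2133 m
human over T_r+T_s: 0.4000·(0.2000+0.5333) = 0.2933 m
residual clearance needed = 0.0800+0.0500+0.0500 = 0.1800 m
sum ≈ 0.1600+0.2133+0.2933+0.1800 ≈ 0.8467 m = S ✓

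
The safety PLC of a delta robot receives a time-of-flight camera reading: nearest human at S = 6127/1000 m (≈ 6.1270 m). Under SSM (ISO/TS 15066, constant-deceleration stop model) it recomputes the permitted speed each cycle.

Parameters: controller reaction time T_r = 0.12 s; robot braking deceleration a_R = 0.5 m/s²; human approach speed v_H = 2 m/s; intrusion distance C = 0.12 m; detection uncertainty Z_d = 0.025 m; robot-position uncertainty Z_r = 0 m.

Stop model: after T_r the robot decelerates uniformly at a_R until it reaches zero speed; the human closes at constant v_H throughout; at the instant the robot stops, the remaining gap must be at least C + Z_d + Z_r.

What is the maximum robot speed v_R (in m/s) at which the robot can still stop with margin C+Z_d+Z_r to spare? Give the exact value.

quadratic (1)·v² + (103/25)·v + (-2871/500) = 0
  disc = (103/25)² − 4·(1)·(-2871/500) = 24964/625 ; √disc = 158/25
  v_R = (−(103/25) + 158/25) / (2·(1)) = 11/10 m/s
check:
stop time T_s = (11/10)/(1/2) = 2.2000 s
robot in T_r: 1.1000·0.1200 = 0.1320 m
braking distance = 1.1000²/(2·0.5000) = 1.2100 m
human over T_r+T_s: 2.0000·(0.1200+2.2000) = 4.6400 m
residual clearance needed = 0.1200+0.0250+0.0000 = 0.1450 m
sum ≈ 0.1320+1.2100+4.6400+0.1450 ≈ 6.1270 m = S ✓

v_R_max = 11/10 m/s = 1.1000 m/s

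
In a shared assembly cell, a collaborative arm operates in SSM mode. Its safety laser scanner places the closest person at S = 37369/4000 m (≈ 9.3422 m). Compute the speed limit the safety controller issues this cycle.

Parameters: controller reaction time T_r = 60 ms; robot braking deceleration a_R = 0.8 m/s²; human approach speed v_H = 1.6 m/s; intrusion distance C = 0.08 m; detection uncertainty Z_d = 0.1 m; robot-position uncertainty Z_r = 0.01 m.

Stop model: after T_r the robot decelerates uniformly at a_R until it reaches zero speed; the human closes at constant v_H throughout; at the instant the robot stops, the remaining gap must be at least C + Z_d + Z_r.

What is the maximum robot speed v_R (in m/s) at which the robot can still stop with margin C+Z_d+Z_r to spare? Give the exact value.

quadratic (5/8)·v² + (103/50)·v + (-1449/160) = 0
  disc = (103/50)² − 4·(5/8)·(-1449/160) = 1075369/40000 ; √disc = 1037/200
  v_R = (−(103/50) + 1037/200) / (2·(5/8)) = 5/2 m/s
check:
T_s = v_R/a_R = (5/2)/(4/5) = 3.1250 s
reaction-phase robot travel = 2.5000·0.0600 = 0.1500 m
braking distance = 2.5000²/(2·0.8000) = 3.9062 m
person approaches 1.6000·(0.0600+3.1250) = 5.0960 m
margins: 0.0800+0.1000+0.0100 = 0.1900 m
sum ≈ 0.1500+3.9062+5.0960+0.1900 ≈ 9.3422 m = S ✓

v_R_max = 5/2 m/s = 2.5000 m/s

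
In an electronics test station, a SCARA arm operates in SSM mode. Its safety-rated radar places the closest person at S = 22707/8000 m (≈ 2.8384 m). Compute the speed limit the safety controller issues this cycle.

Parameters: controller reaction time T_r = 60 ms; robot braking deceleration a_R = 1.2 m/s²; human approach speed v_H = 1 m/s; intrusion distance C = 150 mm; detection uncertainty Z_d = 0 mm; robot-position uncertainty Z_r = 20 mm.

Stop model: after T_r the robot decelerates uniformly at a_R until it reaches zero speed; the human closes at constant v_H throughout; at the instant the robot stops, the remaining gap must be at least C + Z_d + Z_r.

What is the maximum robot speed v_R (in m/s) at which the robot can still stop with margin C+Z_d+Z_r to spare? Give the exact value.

v_R_max = 33/20 m/s = 1.6500 m/s

at the boundary: (5/12)·v² + (67/75)·v + (-20867/8000) = 0
  disc = (67/75)² − 4·(5/12)·(-20867/8000) = 1852321/360000 ; √disc = 1361/600
  v_R = (−(67/75) + 1361/600) / (2·(5/12)) = 33/20 m/s
check:
braking lasts T_s = (33/20)/(6/5) = 1.3750 s
robot in T_r: 1.6500·0.0600 = 0.0990 m
braking distance = 1.6500²/(2·1.2000) = 1.1344 m
human over T_r+T_s: 1.0000·(0.0600+1.3750) = 1.4350 m
C+Z_d+Z_r = 0.1500+0.0000+0.0200 = 0.1700 m
sum ≈ 0.0990+1.1344+1.4350+0.1700 ≈ 2.8384 m = S ✓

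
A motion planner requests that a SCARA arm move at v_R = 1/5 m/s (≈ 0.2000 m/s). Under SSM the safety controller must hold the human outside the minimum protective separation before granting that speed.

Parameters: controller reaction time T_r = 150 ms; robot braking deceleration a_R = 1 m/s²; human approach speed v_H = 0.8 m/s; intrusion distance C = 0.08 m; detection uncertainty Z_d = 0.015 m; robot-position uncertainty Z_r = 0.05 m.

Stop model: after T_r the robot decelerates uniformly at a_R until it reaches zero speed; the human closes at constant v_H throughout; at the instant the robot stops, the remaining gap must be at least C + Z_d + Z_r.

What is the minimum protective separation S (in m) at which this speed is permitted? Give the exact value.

S_min = 19/40 m = 0.4750 m

braking lasts T_s = (1/5)/1 = 0.2000 s
robot covers v_R·T_r = 0.2000·0.1500 = 0.0300 m before braking
robot covers 0.2000·0.2000 − ½·1.0000·0.2000² = 0.0200 m while stopping
human closes 0.8000·0.3500 = 0.2800 m
residual clearance needed = 0.0800+0.0150+0.0500 = 0.1450 m
S_min ≈ 0.0300+0.0200+0.2800+0.1450  ⇒  S_min = 19/40 m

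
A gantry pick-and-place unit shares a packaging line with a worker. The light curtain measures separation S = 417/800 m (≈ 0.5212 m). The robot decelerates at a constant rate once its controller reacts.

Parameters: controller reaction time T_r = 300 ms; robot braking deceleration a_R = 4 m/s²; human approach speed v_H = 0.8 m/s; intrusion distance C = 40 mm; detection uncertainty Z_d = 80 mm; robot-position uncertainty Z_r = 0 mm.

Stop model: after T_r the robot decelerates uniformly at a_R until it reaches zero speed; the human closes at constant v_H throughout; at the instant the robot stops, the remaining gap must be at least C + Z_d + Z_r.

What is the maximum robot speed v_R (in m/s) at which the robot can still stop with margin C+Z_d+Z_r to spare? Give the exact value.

at the boundary: (1/8)·v² + (1/2)·v + (-129/800) = 0
  disc = (1/2)² − 4·(1/8)·(-129/800) = 529/1600 ; √disc = 23/40
  v_R = (−(1/2) + 23/40) / (2·(1/8)) = 3/10 m/s
check:
stop time T_s = (3/10)/4 = 0.0750 s
robot covers v_R·T_r = 0.3000·0.3000 = 0.0900 m before braking
robot under decel: 0.3000²/(2·4.0000) = 0.0112 m
person approaches 0.8000·(0.3000+0.0750) = 0.3000 m
residual clearance needed = 0.0400+0.0800+0.0000 = 0.1200 m
sum ≈ 0.0900+0.0112+0.3000+0.1200 ≈ 0.5212 m = S ✓

v_R_max = 3/10 m/s = 0.3000 m/s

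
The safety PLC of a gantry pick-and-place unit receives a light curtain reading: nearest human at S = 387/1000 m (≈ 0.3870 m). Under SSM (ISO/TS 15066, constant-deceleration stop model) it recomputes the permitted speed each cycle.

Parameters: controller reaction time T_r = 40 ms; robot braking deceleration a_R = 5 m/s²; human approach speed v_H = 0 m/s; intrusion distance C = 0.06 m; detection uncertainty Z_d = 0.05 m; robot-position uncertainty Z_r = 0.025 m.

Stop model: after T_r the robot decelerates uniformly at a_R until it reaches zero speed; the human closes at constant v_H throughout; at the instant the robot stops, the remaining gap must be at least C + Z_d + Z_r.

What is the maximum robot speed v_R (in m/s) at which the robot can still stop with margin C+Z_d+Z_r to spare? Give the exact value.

collect terms ⇒ (1/10)·v_R² + (1/25)·v_R + (-63/250) = 0
  disc = (1/25)² − 4·(1/10)·(-63/250) = 64/625 ; √disc = 8/25
  v_R = (−(1/25) + 8/25) / (2·(1/10)) = 7/5 m/s
check:
T_s = v_R/a_R = (7/5)/5 = 0.2800 s
robot covers v_R·T_r = 1.4000·0.0400 = 0.0560 m before braking
robot under decel: 1.4000²/(2·5.0000) = 0.1960 m
human closes 0.0000·0.3200 = 0.0000 m
residual clearance needed = 0.0600+0.0500+0.0250 = 0.1350 m
sum ≈ 0.0560+0.1960+0.0000+0.1350 ≈ 0.3870 m = S ✓

v_R_max = 7/5 m/s = 1.4000 m/s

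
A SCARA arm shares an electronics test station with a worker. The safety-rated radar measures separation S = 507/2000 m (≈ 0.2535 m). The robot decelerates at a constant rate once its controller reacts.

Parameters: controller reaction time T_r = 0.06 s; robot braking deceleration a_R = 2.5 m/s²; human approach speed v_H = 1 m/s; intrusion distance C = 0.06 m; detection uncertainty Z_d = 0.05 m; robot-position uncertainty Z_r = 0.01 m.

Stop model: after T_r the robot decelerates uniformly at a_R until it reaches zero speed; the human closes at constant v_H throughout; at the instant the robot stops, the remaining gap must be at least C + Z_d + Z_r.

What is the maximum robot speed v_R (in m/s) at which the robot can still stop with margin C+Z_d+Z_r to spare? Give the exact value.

v_R_max = 3/20 m/s = 0.1500 m/s

quadratic (1/5)·v² + (23/50)·v + (-147/2000) = 0
  disc = (23/50)² − 4·(1/5)·(-147/2000) = 169/625 ; √disc = 13/25
  v_R = (−(23/50) + 13/25) / (2·(1/5)) = 3/20 m/s
check:
T_s = v_R/a_R = (3/20)/(5/2) = 0.0600 s
robot in T_r: 0.1500·0.0600 = 0.0090 m
robot under decel: 0.1500²/(2·2.5000) = 0.0045 m
person approaches 1.0000·(0.0600+0.0600) = 0.1200 m
margins: 0.0600+0.0500+0.0100 = 0.1200 m
sum ≈ 0.0090+0.0045+0.1200+0.1200 ≈ 0.2535 m = S ✓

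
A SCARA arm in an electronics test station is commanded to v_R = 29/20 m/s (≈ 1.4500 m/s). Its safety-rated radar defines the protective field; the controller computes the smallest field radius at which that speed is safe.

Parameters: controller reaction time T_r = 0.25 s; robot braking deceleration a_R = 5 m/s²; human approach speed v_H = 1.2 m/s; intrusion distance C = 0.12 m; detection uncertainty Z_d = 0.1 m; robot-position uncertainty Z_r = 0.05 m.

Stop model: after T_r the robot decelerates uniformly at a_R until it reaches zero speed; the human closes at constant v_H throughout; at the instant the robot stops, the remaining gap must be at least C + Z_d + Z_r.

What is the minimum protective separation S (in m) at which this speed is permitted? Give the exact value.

S_min = 5963/4000 m = 1.4908 m

T_s = v_R/a_R = (29/20)/5 = 0.2900 s
reaction-phase robot travel = 1.4500·0.2500 = 0.3625 m
robot covers 1.4500·0.2900 − ½·5.0000·0.2900² = 0.2102 m while stopping
human closes 1.2000·0.5400 = 0.6480 m
residual clearance needed = 0.1200+0.1000+0.0500 = 0.2700 m
S_min ≈ 0.3625+0.2102+0.6480+0.2700  ⇒  S_min = 5963/4000 m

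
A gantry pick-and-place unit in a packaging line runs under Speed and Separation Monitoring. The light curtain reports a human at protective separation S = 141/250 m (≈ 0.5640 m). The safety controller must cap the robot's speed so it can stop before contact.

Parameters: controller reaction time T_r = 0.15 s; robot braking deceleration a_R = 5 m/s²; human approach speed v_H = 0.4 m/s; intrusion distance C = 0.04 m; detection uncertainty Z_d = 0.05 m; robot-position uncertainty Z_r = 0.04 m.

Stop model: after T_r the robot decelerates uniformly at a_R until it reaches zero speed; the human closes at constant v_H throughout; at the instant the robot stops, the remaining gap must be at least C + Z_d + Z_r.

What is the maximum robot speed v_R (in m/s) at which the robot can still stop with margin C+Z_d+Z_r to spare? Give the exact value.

v_R_max = 11/10 m/s = 1.1000 m/s

at the boundary: (1/10)·v² + (23/100)·v + (-187/500) = 0
  disc = (23/100)² − 4·(1/10)·(-187/500) = 81/400 ; √disc = 9/20
  v_R = (−(23/100) + 9/20) / (2·(1/10)) = 11/10 m/s
check:
braking lasts T_s = (11/10)/5 = 0.2200 s
reaction-phase robot travel = 1.1000·0.1500 = 0.1650 m
robot under decel: 1.1000²/(2·5.0000) = 0.1210 m
person approaches 0.4000·(0.1500+0.2200) = 0.1480 m
margins: 0.0400+0.0500+0.0400 = 0.1300 m
sum ≈ 0.1650+0.1210+0.1480+0.1300 ≈ 0.5640 m = S ✓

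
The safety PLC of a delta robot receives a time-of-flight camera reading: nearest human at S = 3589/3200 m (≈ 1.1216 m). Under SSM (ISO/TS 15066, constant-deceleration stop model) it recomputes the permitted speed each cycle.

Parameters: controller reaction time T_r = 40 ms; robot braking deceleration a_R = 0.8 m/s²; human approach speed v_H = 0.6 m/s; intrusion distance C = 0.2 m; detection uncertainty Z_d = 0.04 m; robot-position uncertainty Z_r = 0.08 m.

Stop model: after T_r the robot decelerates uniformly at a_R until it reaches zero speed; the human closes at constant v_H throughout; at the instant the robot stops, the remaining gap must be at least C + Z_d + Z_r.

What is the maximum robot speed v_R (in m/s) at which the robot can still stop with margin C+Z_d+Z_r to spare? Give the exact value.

quadratic (5/8)·v² + (79/100)·v + (-12441/16000) = 0
  disc = (79/100)² − 4·(5/8)·(-12441/16000) = 410881/160000 ; √disc = 641/400
  v_R = (−(79/100) + 641/400) / (2·(5/8)) = 13/20 m/s
check:
stop time T_s = (13/20)/(4/5) = 0.8125 s
robot in T_r: 0.6500·0.0400 = 0.0260 m
braking distance = 0.6500²/(2·0.8000) = 0.2641 m
human closes 0.6000·0.8525 = 0.5115 m
C+Z_d+Z_r = 0.2000+0.0400+0.0800 = 0.3200 m
sum ≈ 0.0260+0.2641+0.5115+0.3200 ≈ 1.1216 m = S ✓

v_R_max = 13/20 m/s = 0.6500 m/s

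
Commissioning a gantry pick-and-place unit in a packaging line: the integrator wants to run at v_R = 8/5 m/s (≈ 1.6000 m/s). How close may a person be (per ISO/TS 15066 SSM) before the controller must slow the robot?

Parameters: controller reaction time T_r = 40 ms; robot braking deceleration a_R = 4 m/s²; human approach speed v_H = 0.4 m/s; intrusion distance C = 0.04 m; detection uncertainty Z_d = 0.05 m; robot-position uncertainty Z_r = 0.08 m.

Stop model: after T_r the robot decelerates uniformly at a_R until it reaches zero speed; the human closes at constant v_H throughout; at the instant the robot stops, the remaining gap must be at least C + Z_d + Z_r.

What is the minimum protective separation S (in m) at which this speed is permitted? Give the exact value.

S_min = 73/100 m = 0.7300 m

T_s = v_R/a_R = (8/5)/4 = 0.4000 s
robot in T_r: 1.6000·0.0400 = 0.0640 m
robot under decel: 1.6000²/(2·4.0000) = 0.3200 m
human closes 0.4000·0.4400 = 0.1760 m
residual clearance needed = 0.0400+0.0500+0.0800 = 0.1700 m
S_min ≈ 0.0640+0.3200+0.1760+0.1700  ⇒  S_min = 73/100 m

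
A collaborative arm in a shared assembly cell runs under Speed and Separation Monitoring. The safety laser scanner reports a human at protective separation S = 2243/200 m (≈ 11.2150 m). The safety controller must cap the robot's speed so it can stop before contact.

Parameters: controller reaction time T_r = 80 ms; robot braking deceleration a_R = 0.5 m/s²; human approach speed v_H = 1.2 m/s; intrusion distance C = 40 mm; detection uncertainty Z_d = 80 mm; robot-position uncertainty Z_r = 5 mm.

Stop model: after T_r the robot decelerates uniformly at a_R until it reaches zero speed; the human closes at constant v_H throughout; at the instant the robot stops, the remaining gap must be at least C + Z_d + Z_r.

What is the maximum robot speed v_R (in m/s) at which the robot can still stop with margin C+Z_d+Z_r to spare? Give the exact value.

v_R_max = 23/10 m/s = 2.3000 m/s

at the boundary: (1)·v² + (62/25)·v + (-5497/500) = 0
  disc = (62/25)² − 4·(1)·(-5497/500) = 31329/625 ; √disc = 177/25
  v_R = (−(62/25) + 177/25) / (2·(1)) = 23/10 m/s
check:
T_s = v_R/a_R = (23/10)/(1/2) = 4.6000 s
robot covers v_R·T_r = 2.3000·0.0800 = 0.1840 m before braking
robot covers 2.3000·4.6000 − ½·0.5000·4.6000² = 5.2900 m while stopping
human closes 1.2000·4.6800 = 5.6160 m
margins: 0.0400+0.0800+0.0050 = 0.1250 m
sum ≈ 0.1840+5.2900+5.6160+0.1250 ≈ 11.2150 m = S ✓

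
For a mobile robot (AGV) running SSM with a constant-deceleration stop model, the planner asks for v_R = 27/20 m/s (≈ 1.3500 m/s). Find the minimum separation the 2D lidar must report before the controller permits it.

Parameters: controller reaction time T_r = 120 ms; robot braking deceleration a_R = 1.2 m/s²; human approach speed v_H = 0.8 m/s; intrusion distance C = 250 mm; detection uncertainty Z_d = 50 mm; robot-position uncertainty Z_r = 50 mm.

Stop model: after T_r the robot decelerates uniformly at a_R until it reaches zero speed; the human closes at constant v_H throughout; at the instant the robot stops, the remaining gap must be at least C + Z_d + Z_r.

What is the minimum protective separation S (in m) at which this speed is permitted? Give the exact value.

stop time T_s = (27/20)/(6/5) = 1.1250 s
robot in T_r: 1.3500·0.1200 = 0.1620 m
braking distance = 1.3500²/(2·1.2000) = 0.7594 m
human closes 0.8000·1.2450 = 0.9960 m
C+Z_d+Z_r = 0.2500+0.0500+0.0500 = 0.3500 m
S_min ≈ 0.1620+0.7594+0.9960+0.3500  ⇒  S_min = 18139/8000 m

S_min = 18139/8000 m = 2.2674 m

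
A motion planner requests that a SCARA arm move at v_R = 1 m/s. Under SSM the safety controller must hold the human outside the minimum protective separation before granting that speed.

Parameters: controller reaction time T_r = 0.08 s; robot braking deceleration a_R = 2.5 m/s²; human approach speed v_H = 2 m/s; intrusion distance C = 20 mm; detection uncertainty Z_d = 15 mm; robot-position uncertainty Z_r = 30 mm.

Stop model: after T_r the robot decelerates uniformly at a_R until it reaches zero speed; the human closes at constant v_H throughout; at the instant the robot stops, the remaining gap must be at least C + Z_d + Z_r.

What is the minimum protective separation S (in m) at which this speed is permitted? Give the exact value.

stop time T_s = 1/(5/2) = 0.4000 s
reaction-phase robot travel = 1.0000·0.0800 = 0.0800 m
braking distance = 1.0000²/(2·2.5000) = 0.2000 m
human closes 2.0000·0.4800 = 0.9600 m
residual clearance needed = 0.0200+0.0150+0.0300 = 0.0650 m
S_min ≈ 0.0800+0.2000+0.9600+0.0650  ⇒  S_min = 261/200 m

S_min = 261/200 m = 1.3050 m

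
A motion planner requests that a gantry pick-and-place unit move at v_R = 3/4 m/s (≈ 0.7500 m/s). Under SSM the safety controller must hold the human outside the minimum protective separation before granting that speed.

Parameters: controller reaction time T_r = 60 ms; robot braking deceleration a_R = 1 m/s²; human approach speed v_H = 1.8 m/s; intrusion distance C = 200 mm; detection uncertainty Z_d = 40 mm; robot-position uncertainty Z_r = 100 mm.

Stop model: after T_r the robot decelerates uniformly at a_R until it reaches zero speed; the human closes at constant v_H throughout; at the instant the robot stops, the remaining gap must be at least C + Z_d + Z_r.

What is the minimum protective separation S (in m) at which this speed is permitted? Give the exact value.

T_s = v_R/a_R = (3/4)/1 = 0.7500 s
reaction-phase robot travel = 0.7500·0.0600 = 0.0450 m
robot covers 0.7500·0.7500 − ½·1.0000·0.7500² = 0.2812 m while stopping
person approaches 1.8000·(0.0600+0.7500) = 1.4580 m
margins: 0.2000+0.0400+0.1000 = 0.3400 m
S_min ≈ 0.0450+0.2812+1.4580+0.3400  ⇒  S_min = 8497/4000 m

S_min = 8497/4000 m = 2.1242 m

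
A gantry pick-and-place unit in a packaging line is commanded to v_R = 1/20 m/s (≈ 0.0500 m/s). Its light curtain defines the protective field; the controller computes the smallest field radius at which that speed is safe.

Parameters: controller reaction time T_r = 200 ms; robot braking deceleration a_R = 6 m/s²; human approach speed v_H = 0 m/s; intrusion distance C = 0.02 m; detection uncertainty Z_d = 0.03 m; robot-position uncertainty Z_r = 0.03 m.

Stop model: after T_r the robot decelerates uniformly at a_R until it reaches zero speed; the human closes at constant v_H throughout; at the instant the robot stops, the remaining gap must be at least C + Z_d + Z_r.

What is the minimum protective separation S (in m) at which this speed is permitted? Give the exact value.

T_s = v_R/a_R = (1/20)/6 = 0.0083 s
robot in T_r: 0.0500·0.2000 = 0.0100 m
braking distance = 0.0500²/(2·6.0000) = 0.0002 m
human closes 0.0000·0.2083 = 0.0000 m
margins: 0.0200+0.0300+0.0300 = 0.0800 m
S_min ≈ 0.0100+0.0002+0.0000+0.0800  ⇒  S_min = 433/4800 m

S_min = 433/4800 m = 0.0902 m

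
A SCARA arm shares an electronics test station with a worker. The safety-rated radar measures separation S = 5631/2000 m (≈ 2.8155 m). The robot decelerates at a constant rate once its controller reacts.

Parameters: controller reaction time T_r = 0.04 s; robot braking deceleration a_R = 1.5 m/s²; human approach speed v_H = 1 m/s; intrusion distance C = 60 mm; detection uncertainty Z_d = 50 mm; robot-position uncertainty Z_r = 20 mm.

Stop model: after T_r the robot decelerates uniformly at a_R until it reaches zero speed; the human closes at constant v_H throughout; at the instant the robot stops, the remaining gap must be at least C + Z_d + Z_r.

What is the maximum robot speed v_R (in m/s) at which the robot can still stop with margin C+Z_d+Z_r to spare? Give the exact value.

quadratic (1/3)·v² + (53/75)·v + (-5291/2000) = 0
  disc = (53/75)² − 4·(1/3)·(-5291/2000) = 90601/22500 ; √disc = 301/150
  v_R = (−(53/75) + 301/150) / (2·(1/3)) = 39/20 m/s
check:
braking lasts T_s = (39/20)/(3/2) = 1.3000 s
robot covers v_R·T_r = 1.9500·0.0400 = 0.0780 m before braking
robot under decel: 1.9500²/(2·1.5000) = 1.2675 m
human over T_r+T_s: 1.0000·(0.0400+1.3000) = 1.3400 m
residual clearance needed = 0.0600+0.0500+0.0200 = 0.1300 m
sum ≈ 0.0780+1.2675+1.3400+0.1300 ≈ 2.8155 m = S ✓

v_R_max = 39/20 m/s = 1.9500 m/s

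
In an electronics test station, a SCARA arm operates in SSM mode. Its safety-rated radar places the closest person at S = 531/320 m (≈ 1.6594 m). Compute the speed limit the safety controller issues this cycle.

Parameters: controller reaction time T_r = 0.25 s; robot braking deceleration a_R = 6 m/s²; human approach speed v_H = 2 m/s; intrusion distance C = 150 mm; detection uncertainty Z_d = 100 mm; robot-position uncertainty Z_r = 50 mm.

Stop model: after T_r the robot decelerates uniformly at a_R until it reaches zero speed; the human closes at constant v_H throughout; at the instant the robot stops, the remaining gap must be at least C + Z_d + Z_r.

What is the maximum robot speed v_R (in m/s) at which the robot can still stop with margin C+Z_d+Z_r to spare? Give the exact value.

v_R_max = 5/4 m/s = 1.2500 m/s

quadratic (1/12)·v² + (7/12)·v + (-55/64) = 0
  disc = (7/12)² − 4·(1/12)·(-55/64) = 361/576 ; √disc = 19/24
  v_R = (−(7/12) + 19/24) / (2·(1/12)) = 5/4 m/s
check:
stop time T_s = (5/4)/6 = 0.2083 s
reaction-phase robot travel = 1.2500·0.2500 = 0.3125 m
braking distance = 1.2500²/(2·6.0000) = 0.1302 m
human closes 2.0000·0.4583 = 0.9167 m
residual clearance needed = 0.1500+0.1000+0.0500 = 0.3000 m
sum ≈ 0.3125+0.1302+0.9167+0.3000 ≈ 1.6594 m = S ✓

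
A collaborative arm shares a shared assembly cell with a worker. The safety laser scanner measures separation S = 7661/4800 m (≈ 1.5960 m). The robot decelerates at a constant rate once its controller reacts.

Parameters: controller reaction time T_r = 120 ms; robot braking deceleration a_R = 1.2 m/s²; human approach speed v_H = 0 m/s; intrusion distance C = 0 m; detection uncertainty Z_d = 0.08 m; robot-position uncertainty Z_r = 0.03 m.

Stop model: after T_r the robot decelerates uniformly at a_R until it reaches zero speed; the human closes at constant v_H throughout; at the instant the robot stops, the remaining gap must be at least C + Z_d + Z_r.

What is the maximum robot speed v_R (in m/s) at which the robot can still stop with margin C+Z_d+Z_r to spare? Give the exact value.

collect terms ⇒ (5/12)·v_R² + (3/25)·v_R + (-7133/4800) = 0
  disc = (3/25)² − 4·(5/12)·(-7133/4800) = 896809/360000 ; √disc = 947/600
  v_R = (−(3/25) + 947/600) / (2·(5/12)) = 7/4 m/s
check:
braking lasts T_s = (7/4)/(6/5) = 1.4583 s
reaction-phase robot travel = 1.7500·0.1200 = 0.2100 m
braking distance = 1.7500²/(2·1.2000) = 1.2760 m
human over T_r+T_s: 0.0000·(0.1200+1.4583) = 0.0000 m
C+Z_d+Z_r = 0.0000+0.0800+0.0300 = 0.1100 m
sum ≈ 0.2100+1.2760+0.0000+0.1100 ≈ 1.5960 m = S ✓

v_R_max = 7/4 m/s = 1.7500 m/s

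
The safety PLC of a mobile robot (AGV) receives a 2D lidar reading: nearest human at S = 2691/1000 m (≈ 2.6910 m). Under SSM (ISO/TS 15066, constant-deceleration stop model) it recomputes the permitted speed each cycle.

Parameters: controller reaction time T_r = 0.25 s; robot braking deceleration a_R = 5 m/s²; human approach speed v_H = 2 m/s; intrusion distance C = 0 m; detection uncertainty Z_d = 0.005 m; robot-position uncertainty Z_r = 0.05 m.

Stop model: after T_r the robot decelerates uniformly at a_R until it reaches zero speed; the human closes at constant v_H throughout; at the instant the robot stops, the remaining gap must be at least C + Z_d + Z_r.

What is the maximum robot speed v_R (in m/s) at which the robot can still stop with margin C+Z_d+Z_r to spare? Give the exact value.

at the boundary: (1/10)·v² + (13/20)·v + (-267/125) = 0
  disc = (13/20)² − 4·(1/10)·(-267/125) = 12769/10000 ; √disc = 113/100
  v_R = (−(13/20) + 113/100) / (2·(1/10)) = 12/5 m/s
check:
T_s = v_R/a_R = (12/5)/5 = 0.4800 s
robot covers v_R·T_r = 2.4000·0.2500 = 0.6000 m before braking
robot under decel: 2.4000²/(2·5.0000) = 0.5760 m
person approaches 2.0000·(0.2500+0.4800) = 1.4600 m
residual clearance needed = 0.0000+0.0050+0.0500 = 0.0550 m
sum ≈ 0.6000+0.5760+1.4600+0.0550 ≈ 2.6910 m = S ✓

v_R_max = 12/5 m/s = 2.4000 m/s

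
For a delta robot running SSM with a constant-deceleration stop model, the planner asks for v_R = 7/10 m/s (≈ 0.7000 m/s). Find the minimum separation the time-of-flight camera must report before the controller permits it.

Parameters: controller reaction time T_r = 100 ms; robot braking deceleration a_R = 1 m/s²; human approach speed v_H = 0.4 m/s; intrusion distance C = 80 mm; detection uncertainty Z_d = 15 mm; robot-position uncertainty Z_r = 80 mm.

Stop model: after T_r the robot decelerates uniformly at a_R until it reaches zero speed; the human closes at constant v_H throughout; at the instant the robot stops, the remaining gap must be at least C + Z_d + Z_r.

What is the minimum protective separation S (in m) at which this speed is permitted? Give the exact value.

stop time T_s = (7/10)/1 = 0.7000 s
robot covers v_R·T_r = 0.7000·0.1000 = 0.0700 m before braking
robot covers 0.7000·0.7000 − ½·1.0000·0.7000² = 0.2450 m while stopping
person approaches 0.4000·(0.1000+0.7000) = 0.3200 m
residual clearance needed = 0.0800+0.0150+0.0800 = 0.1750 m
S_min ≈ 0.0700+0.2450+0.3200+0.1750  ⇒  S_min = 81/100 m

S_min = 81/100 m = 0.8100 m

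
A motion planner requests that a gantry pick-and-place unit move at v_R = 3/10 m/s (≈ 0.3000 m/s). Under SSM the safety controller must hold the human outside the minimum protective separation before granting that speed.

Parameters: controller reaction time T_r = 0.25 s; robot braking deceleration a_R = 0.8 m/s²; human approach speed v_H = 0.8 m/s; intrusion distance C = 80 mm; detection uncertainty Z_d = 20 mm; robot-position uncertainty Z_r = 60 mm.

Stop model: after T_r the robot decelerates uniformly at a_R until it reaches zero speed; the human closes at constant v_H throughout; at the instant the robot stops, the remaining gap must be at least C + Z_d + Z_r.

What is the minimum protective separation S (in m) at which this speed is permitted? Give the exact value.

stop time T_s = (3/10)/(4/5) = 0.3750 s
robot in T_r: 0.3000·0.2500 = 0.0750 m
braking distance = 0.3000²/(2·0.8000) = 0.0563 m
human closes 0.8000·0.6250 = 0.5000 m
C+Z_d+Z_r = 0.0800+0.0200+0.0600 = 0.1600 m
S_min ≈ 0.0750+0.0563+0.5000+0.1600  ⇒  S_min = 633/800 m

S_min = 633/800 m = 0.7913 m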